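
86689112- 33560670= 53128442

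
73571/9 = 73571/9 = 8174.56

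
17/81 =17/81 = 0.21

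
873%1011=873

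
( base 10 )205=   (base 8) 315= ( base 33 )67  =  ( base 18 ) b7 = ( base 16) cd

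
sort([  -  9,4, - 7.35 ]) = [ - 9, - 7.35 , 4] 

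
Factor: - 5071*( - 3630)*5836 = 107427512280 = 2^3*3^1*5^1*11^3*461^1*1459^1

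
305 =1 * 305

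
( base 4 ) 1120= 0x58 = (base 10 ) 88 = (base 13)6A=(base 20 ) 48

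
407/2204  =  407/2204 = 0.18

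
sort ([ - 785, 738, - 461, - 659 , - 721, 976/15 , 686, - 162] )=[ - 785, - 721, - 659, - 461,-162,976/15, 686, 738]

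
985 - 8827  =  -7842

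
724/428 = 1+74/107 =1.69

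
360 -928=-568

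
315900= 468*675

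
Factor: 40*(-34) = - 1360 = - 2^4*5^1*17^1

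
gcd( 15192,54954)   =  18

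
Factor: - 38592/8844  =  -2^4 *3^1*11^(  -  1 )  =  -48/11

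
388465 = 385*1009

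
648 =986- 338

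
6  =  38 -32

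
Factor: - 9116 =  - 2^2 * 43^1 *53^1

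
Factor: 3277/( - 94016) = -2^( - 6)*13^( - 1) *29^1 = -29/832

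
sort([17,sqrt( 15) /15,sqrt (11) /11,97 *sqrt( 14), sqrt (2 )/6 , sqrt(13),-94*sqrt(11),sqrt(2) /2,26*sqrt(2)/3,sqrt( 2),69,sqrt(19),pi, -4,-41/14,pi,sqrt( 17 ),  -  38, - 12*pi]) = [ - 94*sqrt(11),  -  38, - 12*pi, - 4, - 41/14,sqrt( 2)/6 , sqrt(15)/15,sqrt(11)/11, sqrt( 2)/2,sqrt(2 ),  pi , pi,sqrt ( 13 ),sqrt( 17 ),sqrt( 19 ) , 26 * sqrt( 2 ) /3 , 17,69, 97*sqrt (14 )] 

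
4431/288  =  15+37/96 = 15.39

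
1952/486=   976/243 = 4.02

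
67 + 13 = 80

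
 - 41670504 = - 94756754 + 53086250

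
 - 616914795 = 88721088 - 705635883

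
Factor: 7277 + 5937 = 2^1*6607^1  =  13214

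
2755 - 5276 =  - 2521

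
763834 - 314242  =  449592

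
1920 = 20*96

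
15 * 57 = 855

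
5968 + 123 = 6091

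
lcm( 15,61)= 915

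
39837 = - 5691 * (  -  7 )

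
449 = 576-127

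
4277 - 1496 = 2781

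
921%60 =21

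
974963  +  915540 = 1890503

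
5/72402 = 5/72402 = 0.00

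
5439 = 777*7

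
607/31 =607/31  =  19.58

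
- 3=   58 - 61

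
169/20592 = 13/1584 = 0.01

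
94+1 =95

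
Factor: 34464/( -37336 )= - 12/13=- 2^2*3^1*13^( - 1 ) 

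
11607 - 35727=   - 24120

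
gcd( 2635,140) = 5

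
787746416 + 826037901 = 1613784317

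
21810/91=21810/91 = 239.67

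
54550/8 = 27275/4 = 6818.75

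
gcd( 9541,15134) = 329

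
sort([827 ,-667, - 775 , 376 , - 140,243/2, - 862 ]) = [ - 862, - 775,  -  667, - 140,243/2,376, 827 ] 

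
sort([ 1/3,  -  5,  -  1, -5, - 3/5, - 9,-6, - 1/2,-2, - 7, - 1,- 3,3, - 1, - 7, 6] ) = [ - 9 , - 7,-7,-6,-5, - 5,  -  3, - 2,- 1,-1, - 1, - 3/5,-1/2 , 1/3,  3, 6]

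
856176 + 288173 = 1144349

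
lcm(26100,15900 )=1383300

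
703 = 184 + 519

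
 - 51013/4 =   -  12754 + 3/4 = - 12753.25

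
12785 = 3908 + 8877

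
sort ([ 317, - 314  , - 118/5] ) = [ - 314, - 118/5,317]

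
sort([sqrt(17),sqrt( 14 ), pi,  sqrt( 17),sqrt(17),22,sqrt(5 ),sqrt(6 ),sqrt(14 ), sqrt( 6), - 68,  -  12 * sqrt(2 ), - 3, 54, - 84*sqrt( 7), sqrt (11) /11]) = [ - 84*sqrt(7),-68, - 12 * sqrt(2), - 3, sqrt ( 11 )/11,sqrt(5 ),sqrt( 6)  ,  sqrt(6 ),pi,sqrt(14 ),  sqrt ( 14) , sqrt(17 ),  sqrt( 17 ),sqrt( 17), 22,54] 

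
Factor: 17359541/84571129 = 17359541^1*84571129^(-1 )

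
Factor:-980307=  - 3^2*108923^1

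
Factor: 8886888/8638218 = 164572/159967= 2^2* 347^ (  -  1)*461^ ( - 1)*41143^1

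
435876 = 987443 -551567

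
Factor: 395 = 5^1*79^1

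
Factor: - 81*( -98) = 7938=2^1*3^4*7^2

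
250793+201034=451827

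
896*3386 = 3033856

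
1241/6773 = 1241/6773 = 0.18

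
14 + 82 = 96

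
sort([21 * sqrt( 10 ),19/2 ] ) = [ 19/2,21 * sqrt (10)] 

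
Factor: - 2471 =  - 7^1* 353^1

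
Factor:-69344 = - 2^5*11^1*197^1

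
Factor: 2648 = 2^3*331^1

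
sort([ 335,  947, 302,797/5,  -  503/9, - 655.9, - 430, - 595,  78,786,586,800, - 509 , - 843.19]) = [ - 843.19, - 655.9,-595,-509, - 430  ,  -  503/9, 78,797/5, 302, 335, 586,786,800, 947]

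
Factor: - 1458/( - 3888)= 3/8 = 2^( - 3)*3^1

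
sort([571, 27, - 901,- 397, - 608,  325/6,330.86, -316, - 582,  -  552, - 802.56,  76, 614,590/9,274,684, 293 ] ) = [-901,  -  802.56,-608, - 582,-552,-397, -316,27, 325/6,590/9, 76,274,293, 330.86, 571,614 , 684 ] 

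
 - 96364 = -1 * 96364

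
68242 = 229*298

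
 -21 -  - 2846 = 2825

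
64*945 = 60480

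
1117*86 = 96062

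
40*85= 3400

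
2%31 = 2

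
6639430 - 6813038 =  - 173608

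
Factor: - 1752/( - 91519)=2^3*3^1*71^ ( - 1 )*73^1*1289^(  -  1) 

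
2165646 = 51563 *42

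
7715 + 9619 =17334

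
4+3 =7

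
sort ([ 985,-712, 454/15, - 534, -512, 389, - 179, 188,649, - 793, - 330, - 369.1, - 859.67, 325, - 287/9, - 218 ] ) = [ - 859.67, - 793, - 712, - 534, -512,-369.1 ,-330, - 218,-179,- 287/9, 454/15, 188, 325,  389 , 649,985] 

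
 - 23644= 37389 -61033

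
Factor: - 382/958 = -191/479 = - 191^1*479^ ( - 1 )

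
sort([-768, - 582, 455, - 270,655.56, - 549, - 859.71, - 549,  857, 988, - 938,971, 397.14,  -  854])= [ - 938, - 859.71,-854,-768, - 582, - 549, - 549, - 270, 397.14, 455, 655.56, 857 , 971,  988] 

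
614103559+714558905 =1328662464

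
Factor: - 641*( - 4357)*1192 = 2^3*149^1*641^1 * 4357^1=3329061704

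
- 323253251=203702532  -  526955783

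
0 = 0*27872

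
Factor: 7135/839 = 5^1*839^( -1) *1427^1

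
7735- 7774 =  - 39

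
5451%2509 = 433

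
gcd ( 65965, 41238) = 79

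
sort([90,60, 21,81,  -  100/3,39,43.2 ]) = [ - 100/3,21, 39,43.2 , 60,81, 90 ] 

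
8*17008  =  136064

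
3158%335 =143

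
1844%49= 31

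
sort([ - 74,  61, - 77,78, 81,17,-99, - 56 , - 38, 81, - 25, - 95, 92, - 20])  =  [- 99, - 95, - 77, -74, - 56, - 38,  -  25, - 20,17, 61,78, 81,81,92]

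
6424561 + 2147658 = 8572219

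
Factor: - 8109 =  - 3^2*17^1*53^1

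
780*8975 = 7000500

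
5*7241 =36205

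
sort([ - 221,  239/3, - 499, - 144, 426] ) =[ - 499 , - 221, - 144, 239/3,426 ] 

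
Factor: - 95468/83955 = - 3292/2895=- 2^2*3^( - 1)*5^( - 1 )*193^( - 1)*823^1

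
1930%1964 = 1930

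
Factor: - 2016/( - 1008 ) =2 = 2^1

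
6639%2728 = 1183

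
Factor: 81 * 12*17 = 16524 = 2^2*3^5*17^1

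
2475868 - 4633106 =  - 2157238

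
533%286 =247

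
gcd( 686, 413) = 7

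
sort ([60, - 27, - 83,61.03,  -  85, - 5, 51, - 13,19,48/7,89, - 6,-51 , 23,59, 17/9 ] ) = [  -  85, - 83,-51,-27, - 13, - 6, - 5,17/9,48/7,19, 23, 51,  59,  60,61.03, 89]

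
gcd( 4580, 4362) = 2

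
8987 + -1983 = 7004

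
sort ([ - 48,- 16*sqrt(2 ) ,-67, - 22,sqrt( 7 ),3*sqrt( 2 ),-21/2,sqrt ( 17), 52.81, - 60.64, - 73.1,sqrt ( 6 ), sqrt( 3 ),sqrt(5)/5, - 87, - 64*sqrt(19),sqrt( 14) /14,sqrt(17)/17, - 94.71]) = [ - 64 * sqrt( 19) ,-94.71, - 87, - 73.1,-67, - 60.64 ,-48, - 16*sqrt( 2 ), -22 , - 21/2, sqrt( 17)/17,sqrt(14)/14,sqrt(5 ) /5,sqrt ( 3 ), sqrt( 6),sqrt( 7) , sqrt(17),3*sqrt( 2 ),52.81 ] 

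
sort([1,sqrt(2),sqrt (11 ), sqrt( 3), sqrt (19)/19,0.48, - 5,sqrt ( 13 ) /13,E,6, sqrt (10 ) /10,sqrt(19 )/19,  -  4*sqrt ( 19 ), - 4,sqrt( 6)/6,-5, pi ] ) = [ - 4*sqrt(19),-5, - 5, - 4 , sqrt( 19)/19,  sqrt(19) /19,sqrt (13)/13,sqrt ( 10) /10,sqrt (6 )/6,0.48,1,sqrt( 2 ), sqrt( 3 ), E,pi, sqrt(11),6]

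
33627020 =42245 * 796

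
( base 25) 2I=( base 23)2m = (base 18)3E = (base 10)68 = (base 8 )104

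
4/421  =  4/421=   0.01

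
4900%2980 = 1920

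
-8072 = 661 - 8733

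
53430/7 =53430/7 = 7632.86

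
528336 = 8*66042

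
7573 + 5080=12653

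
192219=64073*3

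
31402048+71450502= 102852550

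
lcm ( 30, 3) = 30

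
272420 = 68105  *4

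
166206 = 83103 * 2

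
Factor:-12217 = -19^1*643^1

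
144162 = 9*16018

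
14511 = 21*691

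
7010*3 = 21030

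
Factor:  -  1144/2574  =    -  2^2*3^ (-2) = - 4/9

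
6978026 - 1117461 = 5860565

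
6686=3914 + 2772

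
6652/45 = 6652/45 = 147.82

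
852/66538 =426/33269 = 0.01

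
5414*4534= 24547076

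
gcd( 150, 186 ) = 6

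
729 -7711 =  -6982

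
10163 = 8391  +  1772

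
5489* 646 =3545894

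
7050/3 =2350=2350.00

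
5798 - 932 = 4866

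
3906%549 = 63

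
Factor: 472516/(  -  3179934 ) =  - 2^1*3^( - 2 )*11^1*23^(-1 )*7681^(-1 )*10739^1= - 236258/1589967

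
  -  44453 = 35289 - 79742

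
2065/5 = 413 =413.00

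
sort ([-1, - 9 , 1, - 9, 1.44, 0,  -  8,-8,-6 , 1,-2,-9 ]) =[  -  9,- 9,  -  9, - 8,-8, - 6,  -  2,-1, 0,1,1,1.44]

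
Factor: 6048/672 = 3^2 = 9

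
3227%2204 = 1023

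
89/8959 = 89/8959= 0.01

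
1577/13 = 121 + 4/13 = 121.31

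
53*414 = 21942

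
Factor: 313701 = 3^1*17^1 * 6151^1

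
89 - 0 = 89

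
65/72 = 65/72= 0.90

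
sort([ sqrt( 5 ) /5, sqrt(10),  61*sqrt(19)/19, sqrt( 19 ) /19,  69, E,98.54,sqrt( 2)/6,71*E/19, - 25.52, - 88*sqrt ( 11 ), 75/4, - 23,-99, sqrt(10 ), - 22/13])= [  -  88 * sqrt( 11), - 99, - 25.52,- 23, - 22/13  ,  sqrt( 19 )/19,sqrt( 2 ) /6,sqrt(5 ) /5,E , sqrt(10 ), sqrt(10 ), 71*E/19, 61*sqrt( 19 ) /19, 75/4,69, 98.54]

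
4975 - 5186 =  - 211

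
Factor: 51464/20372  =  12866/5093 = 2^1*7^1 * 11^( - 1)*463^(-1 )*919^1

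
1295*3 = 3885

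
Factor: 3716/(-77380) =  - 5^ ( - 1) * 53^( - 1)*73^(  -  1)*929^1 = -929/19345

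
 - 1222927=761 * ( - 1607) 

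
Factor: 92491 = 7^1*73^1*181^1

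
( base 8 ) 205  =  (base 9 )157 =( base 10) 133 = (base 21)67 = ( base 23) 5i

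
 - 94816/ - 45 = 2107 +1/45  =  2107.02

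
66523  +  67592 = 134115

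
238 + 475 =713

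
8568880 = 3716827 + 4852053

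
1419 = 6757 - 5338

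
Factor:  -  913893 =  - 3^1 * 304631^1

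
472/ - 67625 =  - 472/67625=-  0.01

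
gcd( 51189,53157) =3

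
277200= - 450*( - 616)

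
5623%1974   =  1675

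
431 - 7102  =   - 6671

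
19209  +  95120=114329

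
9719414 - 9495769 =223645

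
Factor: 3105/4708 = 2^( - 2)*3^3*5^1*11^( - 1 )*23^1 * 107^(- 1)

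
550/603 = 550/603 = 0.91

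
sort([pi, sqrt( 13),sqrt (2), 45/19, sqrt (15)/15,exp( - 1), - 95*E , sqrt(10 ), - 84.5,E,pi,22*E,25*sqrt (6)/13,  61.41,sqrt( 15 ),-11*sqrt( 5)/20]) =[ - 95*E, - 84.5, - 11 * sqrt( 5)/20,  sqrt( 15 )/15, exp( -1),sqrt (2 ),45/19,E, pi,  pi,sqrt( 10),sqrt(13) , sqrt ( 15) , 25 * sqrt( 6)/13,  22*E,  61.41]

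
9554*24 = 229296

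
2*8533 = 17066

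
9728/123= 9728/123 = 79.09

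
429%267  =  162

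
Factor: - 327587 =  - 13^1*113^1* 223^1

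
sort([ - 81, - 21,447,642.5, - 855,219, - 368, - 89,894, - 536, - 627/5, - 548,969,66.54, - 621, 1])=[ - 855,-621, - 548,  -  536 , - 368, - 627/5, - 89 ,  -  81, - 21, 1,66.54 , 219 , 447,642.5, 894, 969 ] 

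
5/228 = 5/228= 0.02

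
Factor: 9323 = 9323^1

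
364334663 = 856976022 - 492641359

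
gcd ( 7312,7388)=4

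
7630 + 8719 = 16349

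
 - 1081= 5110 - 6191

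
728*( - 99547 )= -72470216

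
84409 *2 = 168818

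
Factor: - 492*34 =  - 16728 =- 2^3*3^1*17^1*41^1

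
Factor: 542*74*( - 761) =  - 30522188 =-2^2*37^1*271^1 * 761^1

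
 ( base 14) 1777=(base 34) 3m5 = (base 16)107d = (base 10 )4221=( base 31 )4C5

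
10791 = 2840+7951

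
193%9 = 4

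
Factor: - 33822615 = -3^1*5^1*773^1 * 2917^1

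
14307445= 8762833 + 5544612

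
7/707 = 1/101= 0.01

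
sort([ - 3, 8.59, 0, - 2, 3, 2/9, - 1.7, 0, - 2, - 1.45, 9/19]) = [ - 3,  -  2, - 2, - 1.7, - 1.45, 0, 0,  2/9, 9/19, 3,8.59 ]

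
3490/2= 1745 = 1745.00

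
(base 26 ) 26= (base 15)3D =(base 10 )58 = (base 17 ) 37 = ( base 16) 3a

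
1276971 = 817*1563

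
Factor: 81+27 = 2^2*3^3 =108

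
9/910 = 9/910 = 0.01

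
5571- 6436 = -865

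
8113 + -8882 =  - 769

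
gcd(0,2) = 2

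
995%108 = 23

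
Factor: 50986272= 2^5*3^1* 19^1* 27953^1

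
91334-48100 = 43234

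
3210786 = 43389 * 74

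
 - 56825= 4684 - 61509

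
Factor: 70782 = 2^1*3^1*47^1*251^1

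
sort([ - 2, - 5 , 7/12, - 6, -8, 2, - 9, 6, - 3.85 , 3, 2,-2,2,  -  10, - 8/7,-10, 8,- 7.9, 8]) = [-10, - 10, - 9,  -  8,-7.9, - 6,  -  5, -3.85,-2  ,  -  2,-8/7, 7/12, 2, 2, 2, 3, 6, 8  ,  8 ]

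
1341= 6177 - 4836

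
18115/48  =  18115/48  =  377.40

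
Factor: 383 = 383^1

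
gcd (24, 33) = 3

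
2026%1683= 343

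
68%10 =8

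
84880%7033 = 484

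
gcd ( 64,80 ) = 16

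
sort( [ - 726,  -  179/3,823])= [ - 726, - 179/3,823]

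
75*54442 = 4083150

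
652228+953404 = 1605632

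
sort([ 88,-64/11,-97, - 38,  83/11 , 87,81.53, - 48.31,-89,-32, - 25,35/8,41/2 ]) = [ - 97, - 89,-48.31, - 38, - 32, - 25,-64/11,35/8,83/11, 41/2,  81.53,87,88]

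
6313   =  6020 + 293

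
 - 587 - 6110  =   - 6697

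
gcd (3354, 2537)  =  43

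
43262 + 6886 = 50148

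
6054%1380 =534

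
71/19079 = 71/19079=0.00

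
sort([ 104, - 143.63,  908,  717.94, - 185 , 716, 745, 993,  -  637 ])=[ - 637, - 185, - 143.63,104,  716 , 717.94,  745, 908,993]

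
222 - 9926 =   -  9704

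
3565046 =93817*38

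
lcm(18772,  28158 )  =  56316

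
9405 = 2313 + 7092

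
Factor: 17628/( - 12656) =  - 39/28=- 2^ (-2 )*3^1*7^( - 1 )*13^1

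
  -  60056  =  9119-69175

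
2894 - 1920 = 974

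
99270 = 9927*10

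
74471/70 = 74471/70=1063.87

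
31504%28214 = 3290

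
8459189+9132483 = 17591672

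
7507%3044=1419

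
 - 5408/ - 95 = 5408/95 = 56.93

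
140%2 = 0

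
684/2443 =684/2443= 0.28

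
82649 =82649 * 1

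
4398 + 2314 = 6712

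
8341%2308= 1417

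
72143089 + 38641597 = 110784686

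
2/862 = 1/431 =0.00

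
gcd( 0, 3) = 3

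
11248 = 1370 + 9878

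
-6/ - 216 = 1/36 = 0.03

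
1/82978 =1/82978=0.00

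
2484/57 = 43+ 11/19  =  43.58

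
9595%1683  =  1180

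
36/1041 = 12/347 = 0.03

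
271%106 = 59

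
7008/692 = 1752/173 = 10.13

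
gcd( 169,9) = 1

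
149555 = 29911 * 5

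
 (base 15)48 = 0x44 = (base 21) 35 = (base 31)26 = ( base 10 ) 68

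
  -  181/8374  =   - 1 + 8193/8374 = - 0.02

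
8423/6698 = 1+1725/6698 = 1.26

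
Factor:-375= - 3^1 * 5^3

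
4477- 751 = 3726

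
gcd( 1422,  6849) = 9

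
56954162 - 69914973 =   -  12960811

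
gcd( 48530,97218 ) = 2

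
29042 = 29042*1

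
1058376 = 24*44099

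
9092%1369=878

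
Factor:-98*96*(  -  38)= 2^7 * 3^1*7^2*19^1 =357504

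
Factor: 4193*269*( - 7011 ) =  - 3^2 * 7^1 * 19^1 *41^1 * 269^1 * 599^1 = -7907826087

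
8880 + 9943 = 18823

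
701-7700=-6999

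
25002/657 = 38 + 4/73 = 38.05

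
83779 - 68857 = 14922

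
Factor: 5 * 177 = 3^1*5^1*59^1 = 885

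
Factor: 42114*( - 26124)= -2^3*3^2*7^1*311^1*7019^1  =  - 1100186136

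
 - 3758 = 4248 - 8006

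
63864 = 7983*8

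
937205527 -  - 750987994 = 1688193521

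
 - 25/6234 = - 1 + 6209/6234 = - 0.00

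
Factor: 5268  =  2^2*3^1*439^1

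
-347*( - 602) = 208894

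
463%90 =13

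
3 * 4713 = 14139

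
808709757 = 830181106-21471349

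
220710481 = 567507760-346797279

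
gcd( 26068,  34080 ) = 4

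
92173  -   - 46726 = 138899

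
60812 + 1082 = 61894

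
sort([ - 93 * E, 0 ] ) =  [ - 93*E,0 ] 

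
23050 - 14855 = 8195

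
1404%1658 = 1404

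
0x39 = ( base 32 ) 1P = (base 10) 57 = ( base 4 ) 321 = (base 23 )2b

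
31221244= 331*94324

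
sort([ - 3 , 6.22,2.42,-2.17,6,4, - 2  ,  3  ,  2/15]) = [ - 3, - 2.17,  -  2,2/15, 2.42,3, 4,6,6.22] 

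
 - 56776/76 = - 14194/19=- 747.05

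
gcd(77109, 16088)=1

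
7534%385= 219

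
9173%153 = 146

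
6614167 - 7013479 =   -  399312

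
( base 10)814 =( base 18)294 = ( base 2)1100101110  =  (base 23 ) 1c9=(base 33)OM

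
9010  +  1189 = 10199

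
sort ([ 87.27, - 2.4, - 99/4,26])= [  -  99/4, - 2.4, 26,87.27] 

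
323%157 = 9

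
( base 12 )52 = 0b111110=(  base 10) 62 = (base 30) 22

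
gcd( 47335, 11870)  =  5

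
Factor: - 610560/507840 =-636/529 = - 2^2*3^1*23^(- 2)*53^1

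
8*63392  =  507136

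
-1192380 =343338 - 1535718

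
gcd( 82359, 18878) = 1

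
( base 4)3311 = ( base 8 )365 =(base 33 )7e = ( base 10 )245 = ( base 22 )b3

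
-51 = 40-91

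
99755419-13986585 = 85768834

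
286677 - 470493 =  - 183816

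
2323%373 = 85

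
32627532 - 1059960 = 31567572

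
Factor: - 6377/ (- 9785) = 5^(-1 )*7^1 * 19^( - 1) * 103^ ( - 1) * 911^1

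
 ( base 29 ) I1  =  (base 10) 523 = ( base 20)163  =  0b1000001011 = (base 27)ja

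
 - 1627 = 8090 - 9717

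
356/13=27+5/13 = 27.38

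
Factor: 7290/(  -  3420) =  - 81/38 = - 2^ (-1)*3^4*19^(-1)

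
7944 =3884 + 4060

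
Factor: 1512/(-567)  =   - 2^3*3^( - 1) = - 8/3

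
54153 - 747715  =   - 693562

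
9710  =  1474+8236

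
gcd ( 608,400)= 16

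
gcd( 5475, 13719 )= 3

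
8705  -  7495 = 1210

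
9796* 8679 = 85019484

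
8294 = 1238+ 7056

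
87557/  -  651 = - 135 + 328/651 = - 134.50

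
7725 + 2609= 10334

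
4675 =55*85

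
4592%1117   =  124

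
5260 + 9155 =14415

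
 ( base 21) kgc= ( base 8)21720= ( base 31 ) 9gn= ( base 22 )IKG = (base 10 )9168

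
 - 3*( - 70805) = 212415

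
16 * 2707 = 43312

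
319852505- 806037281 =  - 486184776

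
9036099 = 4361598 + 4674501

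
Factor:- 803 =-11^1 * 73^1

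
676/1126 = 338/563=0.60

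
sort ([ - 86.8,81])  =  [ - 86.8,81]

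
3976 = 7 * 568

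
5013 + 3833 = 8846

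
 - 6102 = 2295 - 8397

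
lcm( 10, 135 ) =270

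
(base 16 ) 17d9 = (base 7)23541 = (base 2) 1011111011001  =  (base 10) 6105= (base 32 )5up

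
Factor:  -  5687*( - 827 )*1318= 2^1*11^2 *47^1 *659^1*827^1 = 6198750382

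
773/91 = 8 + 45/91 = 8.49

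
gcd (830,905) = 5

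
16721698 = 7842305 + 8879393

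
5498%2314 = 870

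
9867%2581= 2124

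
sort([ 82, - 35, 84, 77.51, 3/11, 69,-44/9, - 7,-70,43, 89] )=[  -  70, - 35,-7,  -  44/9,3/11, 43, 69, 77.51,  82, 84, 89]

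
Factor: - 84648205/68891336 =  - 2^( - 3)*5^1*37^(  -  1)*179^1*271^1*349^1*232741^( - 1)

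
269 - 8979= - 8710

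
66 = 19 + 47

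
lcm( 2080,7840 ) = 101920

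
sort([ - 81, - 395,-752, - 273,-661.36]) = [ - 752, - 661.36,-395, - 273,-81 ] 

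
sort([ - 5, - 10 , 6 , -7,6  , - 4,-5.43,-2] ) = [- 10,-7,-5.43,- 5, -4,-2, 6,6 ]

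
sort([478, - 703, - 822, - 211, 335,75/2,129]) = [ - 822, - 703,  -  211, 75/2,129,335,478 ] 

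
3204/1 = 3204 = 3204.00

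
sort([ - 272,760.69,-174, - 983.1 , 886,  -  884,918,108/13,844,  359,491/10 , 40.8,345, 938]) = [- 983.1, - 884, - 272, - 174,108/13, 40.8 , 491/10, 345,  359,760.69, 844,886,918,938]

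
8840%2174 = 144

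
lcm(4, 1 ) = 4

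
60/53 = 1+ 7/53 = 1.13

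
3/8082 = 1/2694 = 0.00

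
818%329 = 160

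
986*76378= 75308708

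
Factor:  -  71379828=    - 2^2*3^2 * 13^1 * 43^1*3547^1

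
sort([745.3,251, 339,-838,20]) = [ -838,20, 251, 339,  745.3] 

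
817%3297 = 817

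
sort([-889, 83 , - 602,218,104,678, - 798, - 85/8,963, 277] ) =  [ - 889,  -  798, - 602, - 85/8, 83, 104, 218 , 277,678, 963 ]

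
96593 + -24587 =72006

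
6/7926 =1/1321 = 0.00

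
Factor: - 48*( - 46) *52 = 114816 = 2^7*3^1*13^1*23^1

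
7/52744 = 7/52744 = 0.00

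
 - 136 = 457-593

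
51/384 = 17/128 = 0.13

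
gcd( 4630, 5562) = 2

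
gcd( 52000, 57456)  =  16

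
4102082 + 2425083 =6527165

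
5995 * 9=53955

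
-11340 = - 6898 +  -4442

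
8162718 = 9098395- 935677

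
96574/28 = 3449+1/14 =3449.07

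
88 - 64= 24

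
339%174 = 165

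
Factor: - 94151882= -2^1*11^1*17^1 *227^1*1109^1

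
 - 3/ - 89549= 3/89549 = 0.00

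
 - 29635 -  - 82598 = 52963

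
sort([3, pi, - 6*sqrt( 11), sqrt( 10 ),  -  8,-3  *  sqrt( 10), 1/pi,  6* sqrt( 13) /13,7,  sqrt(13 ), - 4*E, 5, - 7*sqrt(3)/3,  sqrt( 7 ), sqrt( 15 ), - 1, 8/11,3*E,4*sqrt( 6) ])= [ - 6 * sqrt( 11 ) ,-4 * E, - 3*sqrt( 10),-8, - 7*sqrt( 3 )/3, - 1,1/pi, 8/11,6 * sqrt( 13)/13, sqrt(7 ),  3,pi, sqrt( 10), sqrt( 13),sqrt( 15 ),5,7,  3*E , 4*sqrt( 6) ]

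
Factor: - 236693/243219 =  - 943/969 =-3^( - 1) * 17^(-1)*19^( - 1) * 23^1*41^1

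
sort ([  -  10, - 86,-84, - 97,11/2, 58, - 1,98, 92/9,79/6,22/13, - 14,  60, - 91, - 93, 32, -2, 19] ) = [ - 97, - 93,  -  91,-86, - 84, - 14,-10, -2, - 1, 22/13,11/2, 92/9, 79/6,19, 32,58,60,98] 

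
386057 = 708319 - 322262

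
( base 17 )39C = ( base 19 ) 2g6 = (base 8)2010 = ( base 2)10000001000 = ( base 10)1032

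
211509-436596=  - 225087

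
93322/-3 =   -  31108+2/3 = -31107.33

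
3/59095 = 3/59095 = 0.00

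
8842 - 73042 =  - 64200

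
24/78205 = 24/78205 = 0.00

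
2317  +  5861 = 8178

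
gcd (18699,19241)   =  271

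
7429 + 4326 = 11755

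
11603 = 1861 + 9742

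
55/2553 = 55/2553 = 0.02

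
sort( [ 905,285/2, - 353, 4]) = [ - 353,4,285/2,905]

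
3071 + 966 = 4037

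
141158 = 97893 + 43265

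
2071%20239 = 2071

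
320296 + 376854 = 697150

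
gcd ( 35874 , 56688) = 6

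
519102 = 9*57678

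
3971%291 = 188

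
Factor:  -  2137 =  - 2137^1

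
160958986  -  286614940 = -125655954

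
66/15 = 22/5=4.40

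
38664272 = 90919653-52255381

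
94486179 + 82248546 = 176734725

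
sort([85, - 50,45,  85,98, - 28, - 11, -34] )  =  [ - 50,  -  34, - 28, - 11,45, 85,85 , 98]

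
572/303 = 1 + 269/303 = 1.89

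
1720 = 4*430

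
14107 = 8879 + 5228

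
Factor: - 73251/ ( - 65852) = 2^( - 2)* 3^3*101^ ( - 1 )*163^( - 1)*2713^1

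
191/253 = 191/253  =  0.75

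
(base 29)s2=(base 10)814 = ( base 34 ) nw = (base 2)1100101110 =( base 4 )30232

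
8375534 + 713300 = 9088834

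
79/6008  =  79/6008 = 0.01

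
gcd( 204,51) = 51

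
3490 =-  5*( - 698) 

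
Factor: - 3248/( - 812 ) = 4 =2^2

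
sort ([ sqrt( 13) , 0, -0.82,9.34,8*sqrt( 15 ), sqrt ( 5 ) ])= [ -0.82, 0,sqrt(5 ), sqrt(13 ), 9.34,8*sqrt(15)]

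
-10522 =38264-48786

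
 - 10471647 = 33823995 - 44295642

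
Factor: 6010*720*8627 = 37330754400 = 2^5*3^2*5^2*601^1*8627^1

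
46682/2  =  23341= 23341.00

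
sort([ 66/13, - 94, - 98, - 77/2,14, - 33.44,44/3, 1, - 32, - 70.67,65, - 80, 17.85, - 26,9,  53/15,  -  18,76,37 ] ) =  [- 98, - 94, - 80, - 70.67, - 77/2 ,-33.44,-32, - 26, - 18, 1,53/15, 66/13,9,  14, 44/3,17.85,37,65, 76 ] 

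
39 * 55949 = 2182011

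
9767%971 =57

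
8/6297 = 8/6297 = 0.00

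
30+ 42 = 72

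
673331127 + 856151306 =1529482433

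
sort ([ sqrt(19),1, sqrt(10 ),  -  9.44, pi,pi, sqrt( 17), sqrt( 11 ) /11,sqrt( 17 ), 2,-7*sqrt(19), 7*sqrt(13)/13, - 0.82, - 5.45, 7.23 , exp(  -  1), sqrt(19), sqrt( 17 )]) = [ - 7*sqrt( 19 ), - 9.44, - 5.45, - 0.82, sqrt(11 ) /11,exp( - 1), 1, 7*sqrt ( 13 ) /13,2, pi, pi, sqrt(10),sqrt( 17 ),sqrt (17 ), sqrt(17),sqrt(19), sqrt(19 ), 7.23 ]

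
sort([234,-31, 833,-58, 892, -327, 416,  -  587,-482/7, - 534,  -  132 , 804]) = [ - 587,-534,  -  327, - 132, - 482/7,  -  58 ,-31,234,416,804, 833, 892 ] 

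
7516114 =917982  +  6598132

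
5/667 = 5/667= 0.01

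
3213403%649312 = 616155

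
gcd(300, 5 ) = 5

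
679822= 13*52294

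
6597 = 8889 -2292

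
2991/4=2991/4 = 747.75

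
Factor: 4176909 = 3^2*11^1 * 31^1*1361^1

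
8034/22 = 4017/11 =365.18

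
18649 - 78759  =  - 60110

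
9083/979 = 9083/979= 9.28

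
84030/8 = 10503 + 3/4  =  10503.75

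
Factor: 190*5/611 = 2^1*5^2*13^( - 1)*19^1*47^(-1 ) = 950/611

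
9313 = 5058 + 4255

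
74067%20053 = 13908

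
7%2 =1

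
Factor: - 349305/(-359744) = 2^(-6)*3^1*5^1*7^( - 1) * 29^1 = 435/448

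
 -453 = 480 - 933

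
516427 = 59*8753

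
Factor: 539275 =5^2  *11^1*37^1*53^1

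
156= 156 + 0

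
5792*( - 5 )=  - 28960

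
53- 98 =-45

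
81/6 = 13+1/2 = 13.50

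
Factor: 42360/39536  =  2^( - 1) * 3^1 * 5^1 * 7^( - 1 ) = 15/14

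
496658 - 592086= - 95428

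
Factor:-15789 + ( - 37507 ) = -53296=   - 2^4*3331^1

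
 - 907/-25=36 + 7/25=36.28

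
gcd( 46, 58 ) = 2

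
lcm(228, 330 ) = 12540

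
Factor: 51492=2^2*3^1*7^1*613^1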